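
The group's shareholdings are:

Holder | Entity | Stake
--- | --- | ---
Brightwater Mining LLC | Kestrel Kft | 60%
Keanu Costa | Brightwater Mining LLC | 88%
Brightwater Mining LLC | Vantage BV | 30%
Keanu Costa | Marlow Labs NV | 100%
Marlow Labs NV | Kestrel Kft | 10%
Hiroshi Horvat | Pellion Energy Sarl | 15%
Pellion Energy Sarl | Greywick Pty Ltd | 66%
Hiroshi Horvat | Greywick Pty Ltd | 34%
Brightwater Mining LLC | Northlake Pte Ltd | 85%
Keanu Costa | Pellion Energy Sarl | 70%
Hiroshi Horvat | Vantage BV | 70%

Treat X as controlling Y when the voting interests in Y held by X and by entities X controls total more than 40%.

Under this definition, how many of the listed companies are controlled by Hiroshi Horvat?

1

Hiroshi holds 70% of Vantage, so Hiroshi controls Vantage.
No other company's threshold is met.
Hiroshi controls 1 company.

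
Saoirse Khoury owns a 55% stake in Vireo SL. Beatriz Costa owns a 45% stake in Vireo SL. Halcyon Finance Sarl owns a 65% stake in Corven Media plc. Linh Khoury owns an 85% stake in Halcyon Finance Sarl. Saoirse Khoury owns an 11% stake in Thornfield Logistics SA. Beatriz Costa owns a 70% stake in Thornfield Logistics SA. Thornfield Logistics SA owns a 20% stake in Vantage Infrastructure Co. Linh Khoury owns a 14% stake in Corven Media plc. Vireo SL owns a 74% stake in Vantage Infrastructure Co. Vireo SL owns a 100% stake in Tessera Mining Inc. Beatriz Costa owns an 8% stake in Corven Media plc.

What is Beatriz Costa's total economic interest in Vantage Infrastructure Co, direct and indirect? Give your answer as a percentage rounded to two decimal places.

47.30%

Beatriz reaches Vantage along 2 paths.
Via Vireo: 45% × 74% = 33.3%.
Via Thornfield: 70% × 20% = 14%.
Total: 33.3% + 14% = 47.3%.
Rounded: 47.30%.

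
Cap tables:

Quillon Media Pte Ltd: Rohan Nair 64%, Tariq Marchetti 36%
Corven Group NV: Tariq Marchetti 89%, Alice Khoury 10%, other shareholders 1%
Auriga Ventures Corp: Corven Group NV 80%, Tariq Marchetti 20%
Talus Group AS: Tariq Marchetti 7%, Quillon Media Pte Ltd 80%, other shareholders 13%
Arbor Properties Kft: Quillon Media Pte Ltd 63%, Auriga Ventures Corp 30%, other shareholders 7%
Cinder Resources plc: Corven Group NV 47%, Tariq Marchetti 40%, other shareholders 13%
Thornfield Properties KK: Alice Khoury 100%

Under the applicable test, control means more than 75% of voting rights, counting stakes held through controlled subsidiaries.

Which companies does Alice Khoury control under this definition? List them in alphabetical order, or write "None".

Alice holds 100% of Thornfield, so Alice controls Thornfield.
No other company's threshold is met.

Thornfield Properties KK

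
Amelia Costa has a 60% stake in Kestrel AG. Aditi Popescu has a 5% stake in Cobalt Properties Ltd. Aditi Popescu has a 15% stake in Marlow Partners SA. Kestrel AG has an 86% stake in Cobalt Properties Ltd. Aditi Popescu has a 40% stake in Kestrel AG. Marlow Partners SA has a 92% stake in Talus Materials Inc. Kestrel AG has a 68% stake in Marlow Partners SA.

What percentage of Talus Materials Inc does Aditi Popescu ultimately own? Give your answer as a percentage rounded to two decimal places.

Aditi reaches Talus along 2 paths.
Via Marlow: 15% × 92% = 13.8%.
Via Kestrel → Marlow: 40% × 68% × 92% = 25.024%.
Total: 13.8% + 25.024% = 38.824%.
Rounded: 38.82%.

38.82%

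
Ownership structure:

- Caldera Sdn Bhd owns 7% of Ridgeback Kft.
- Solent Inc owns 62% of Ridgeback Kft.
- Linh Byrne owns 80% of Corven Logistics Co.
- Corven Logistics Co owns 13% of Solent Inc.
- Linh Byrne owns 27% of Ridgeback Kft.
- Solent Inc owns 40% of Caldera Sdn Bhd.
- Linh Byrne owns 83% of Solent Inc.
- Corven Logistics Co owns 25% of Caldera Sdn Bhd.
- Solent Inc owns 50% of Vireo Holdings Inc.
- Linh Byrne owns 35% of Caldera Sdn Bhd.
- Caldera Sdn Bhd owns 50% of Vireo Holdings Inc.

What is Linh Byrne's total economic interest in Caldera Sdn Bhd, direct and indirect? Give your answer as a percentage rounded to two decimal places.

92.36%

Linh reaches Caldera along 4 paths.
Via Corven: 80% × 25% = 20%.
Direct stake: 35% = 35%.
Via Solent: 83% × 40% = 33.2%.
Via Corven → Solent: 80% × 13% × 40% = 4.16%.
Total: 20% + 35% + 33.2% + 4.16% = 92.36%.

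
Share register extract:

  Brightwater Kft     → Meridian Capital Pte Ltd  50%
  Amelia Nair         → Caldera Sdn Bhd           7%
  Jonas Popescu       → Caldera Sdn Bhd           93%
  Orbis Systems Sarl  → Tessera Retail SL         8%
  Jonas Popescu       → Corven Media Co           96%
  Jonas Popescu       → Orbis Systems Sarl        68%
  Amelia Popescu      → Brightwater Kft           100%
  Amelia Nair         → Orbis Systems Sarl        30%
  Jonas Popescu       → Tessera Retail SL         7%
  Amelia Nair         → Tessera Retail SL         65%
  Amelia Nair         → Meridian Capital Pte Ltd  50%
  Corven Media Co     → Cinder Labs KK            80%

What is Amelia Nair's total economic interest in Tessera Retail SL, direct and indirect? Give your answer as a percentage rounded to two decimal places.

67.40%

Amelia Nair reaches Tessera along 2 paths.
Via Orbis: 30% × 8% = 2.4%.
Direct stake: 65% = 65%.
Total: 2.4% + 65% = 67.4%.
Rounded: 67.40%.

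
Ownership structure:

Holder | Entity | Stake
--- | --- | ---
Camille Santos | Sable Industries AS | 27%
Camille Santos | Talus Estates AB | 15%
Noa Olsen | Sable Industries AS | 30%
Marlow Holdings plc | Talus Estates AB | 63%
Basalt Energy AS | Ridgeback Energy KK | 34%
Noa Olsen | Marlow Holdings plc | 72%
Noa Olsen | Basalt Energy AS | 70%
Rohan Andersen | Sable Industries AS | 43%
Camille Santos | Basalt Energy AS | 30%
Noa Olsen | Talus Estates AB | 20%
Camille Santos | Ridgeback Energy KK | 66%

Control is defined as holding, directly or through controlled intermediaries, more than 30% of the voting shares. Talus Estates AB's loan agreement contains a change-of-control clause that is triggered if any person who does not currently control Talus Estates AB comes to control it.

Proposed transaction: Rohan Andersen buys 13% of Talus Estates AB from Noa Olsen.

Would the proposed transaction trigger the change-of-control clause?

No

The purchase adds only to Rohan's holdings (Noa's stake shrinks), so Rohan is the only person who could newly come to control Talus.
Rohan holds 43% of Sable, so Rohan controls Sable.
Neither Rohan nor any entity Rohan controls holds any voting interest in Talus.
So before the transaction, Rohan does not control Talus.
After the purchase, Rohan holds 13% of Talus directly, and Noa's stake falls to 7%.
After the transaction, Rohan's side holds 13% of Talus, not > 30%, so Rohan still does not control Talus.
No new person acquires control, so the clause is not triggered.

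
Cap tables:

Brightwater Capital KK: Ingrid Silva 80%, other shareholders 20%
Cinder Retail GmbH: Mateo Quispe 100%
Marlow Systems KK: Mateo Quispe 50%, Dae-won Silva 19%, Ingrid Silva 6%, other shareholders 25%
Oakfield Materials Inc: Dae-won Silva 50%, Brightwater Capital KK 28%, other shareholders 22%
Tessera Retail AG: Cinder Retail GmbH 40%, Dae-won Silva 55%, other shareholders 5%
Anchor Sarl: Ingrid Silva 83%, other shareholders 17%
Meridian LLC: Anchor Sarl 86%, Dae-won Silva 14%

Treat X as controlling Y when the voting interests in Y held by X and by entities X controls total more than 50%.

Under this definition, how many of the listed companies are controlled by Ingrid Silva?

3

Ingrid holds 80% of Brightwater, so Ingrid controls Brightwater.
Ingrid holds 83% of Anchor, so Ingrid controls Anchor.
Anchor holds 86% of Meridian, so Ingrid controls Meridian.
No other company's threshold is met.
Ingrid controls 3 companies.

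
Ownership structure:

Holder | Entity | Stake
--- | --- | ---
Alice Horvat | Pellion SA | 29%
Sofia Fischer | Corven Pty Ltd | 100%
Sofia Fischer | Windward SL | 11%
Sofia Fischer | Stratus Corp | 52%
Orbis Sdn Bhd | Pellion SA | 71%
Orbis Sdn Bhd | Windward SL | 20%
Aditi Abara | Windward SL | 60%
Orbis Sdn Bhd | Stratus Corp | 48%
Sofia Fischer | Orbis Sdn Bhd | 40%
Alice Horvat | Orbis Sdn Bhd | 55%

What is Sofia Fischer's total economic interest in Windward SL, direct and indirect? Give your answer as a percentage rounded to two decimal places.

Sofia reaches Windward along 2 paths.
Via Orbis: 40% × 20% = 8%.
Direct stake: 11% = 11%.
Total: 8% + 11% = 19%.
Rounded: 19.00%.

19.00%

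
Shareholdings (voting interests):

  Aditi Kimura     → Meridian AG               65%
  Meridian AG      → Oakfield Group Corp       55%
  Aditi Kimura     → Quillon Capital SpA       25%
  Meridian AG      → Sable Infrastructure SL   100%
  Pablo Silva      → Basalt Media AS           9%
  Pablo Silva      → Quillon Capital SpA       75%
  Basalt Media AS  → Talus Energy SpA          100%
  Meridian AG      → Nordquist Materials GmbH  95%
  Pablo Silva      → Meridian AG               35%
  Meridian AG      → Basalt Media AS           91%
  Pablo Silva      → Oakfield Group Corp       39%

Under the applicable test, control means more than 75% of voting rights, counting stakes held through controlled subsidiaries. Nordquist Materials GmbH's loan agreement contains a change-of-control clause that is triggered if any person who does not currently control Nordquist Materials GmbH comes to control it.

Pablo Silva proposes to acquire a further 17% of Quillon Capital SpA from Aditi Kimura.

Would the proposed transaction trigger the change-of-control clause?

The purchase adds only to Pablo's holdings (Aditi's stake shrinks), so Pablo is the only person who could newly come to control Nordquist.
Pablo's largest direct stake is 75% in Quillon, which does not meet the threshold, so Pablo controls no company.
Neither Pablo nor any entity Pablo controls holds any voting interest in Nordquist.
So before the transaction, Pablo does not control Nordquist.
After the purchase, Pablo's direct stake in Quillon rises to 75% + 17% = 92%, and Aditi's stake falls to 8%.
Pablo holds 92% of Quillon, so Pablo controls Quillon.
After the transaction, neither Pablo nor any entity Pablo controls holds a voting interest in Nordquist, so Pablo still does not control it.
No new person acquires control, so the clause is not triggered.

No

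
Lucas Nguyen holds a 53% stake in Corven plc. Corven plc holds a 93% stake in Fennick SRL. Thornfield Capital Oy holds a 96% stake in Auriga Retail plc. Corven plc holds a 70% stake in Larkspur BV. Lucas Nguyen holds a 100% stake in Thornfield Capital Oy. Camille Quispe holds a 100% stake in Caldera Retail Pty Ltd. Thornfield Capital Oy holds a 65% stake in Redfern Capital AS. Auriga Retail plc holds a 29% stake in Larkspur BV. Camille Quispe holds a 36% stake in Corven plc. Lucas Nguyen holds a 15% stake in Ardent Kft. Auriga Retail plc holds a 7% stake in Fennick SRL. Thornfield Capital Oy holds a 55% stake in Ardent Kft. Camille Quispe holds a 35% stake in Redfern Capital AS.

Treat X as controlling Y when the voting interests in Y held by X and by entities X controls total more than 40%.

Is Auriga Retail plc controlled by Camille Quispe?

Camille holds 100% of Caldera, so Camille controls Caldera.
Neither Camille nor any entity Camille controls holds any voting interest in Auriga.
So Camille does not control Auriga.

No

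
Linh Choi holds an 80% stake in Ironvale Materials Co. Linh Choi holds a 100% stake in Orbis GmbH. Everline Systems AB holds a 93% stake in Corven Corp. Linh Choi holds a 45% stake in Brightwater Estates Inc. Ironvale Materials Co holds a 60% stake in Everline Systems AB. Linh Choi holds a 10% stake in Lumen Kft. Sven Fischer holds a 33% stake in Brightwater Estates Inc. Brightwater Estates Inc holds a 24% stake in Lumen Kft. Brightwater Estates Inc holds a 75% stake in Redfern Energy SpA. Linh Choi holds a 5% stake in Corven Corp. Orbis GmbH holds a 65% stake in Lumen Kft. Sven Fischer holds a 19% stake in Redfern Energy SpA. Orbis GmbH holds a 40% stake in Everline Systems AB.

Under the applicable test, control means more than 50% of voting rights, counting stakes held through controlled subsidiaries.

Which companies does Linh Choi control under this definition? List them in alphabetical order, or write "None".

Linh holds 100% of Orbis, so Linh controls Orbis.
Linh holds 80% of Ironvale, so Linh controls Ironvale.
Linh and Orbis together hold 10% + 65% = 75% of Lumen, so Linh controls Lumen.
Orbis and Ironvale together hold 40% + 60% = 100% of Everline, so Linh controls Everline.
Everline and Linh together hold 93% + 5% = 98% of Corven, so Linh controls Corven.
No other company's threshold is met.

Corven Corp, Everline Systems AB, Ironvale Materials Co, Lumen Kft, Orbis GmbH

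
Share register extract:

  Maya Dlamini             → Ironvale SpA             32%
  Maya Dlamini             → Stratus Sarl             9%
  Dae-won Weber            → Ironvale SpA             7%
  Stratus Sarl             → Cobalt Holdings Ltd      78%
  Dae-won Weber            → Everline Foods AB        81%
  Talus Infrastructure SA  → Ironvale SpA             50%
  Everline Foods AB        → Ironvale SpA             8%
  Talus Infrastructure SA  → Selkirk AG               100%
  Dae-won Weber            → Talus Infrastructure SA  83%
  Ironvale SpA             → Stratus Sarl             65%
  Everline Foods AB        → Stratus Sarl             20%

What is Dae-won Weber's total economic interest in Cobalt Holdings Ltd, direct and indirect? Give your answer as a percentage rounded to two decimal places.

Dae-won reaches Cobalt along 4 paths.
Via Everline → Ironvale → Stratus: 81% × 8% × 65% × 78% = 3.28536%.
Via Talus → Ironvale → Stratus: 83% × 50% × 65% × 78% = 21.0405%.
Via Ironvale → Stratus: 7% × 65% × 78% = 3.549%.
Via Everline → Stratus: 81% × 20% × 78% = 12.636%.
Total: 3.28536% + 21.0405% + 3.549% + 12.636% = 40.51086%.
Rounded: 40.51%.

40.51%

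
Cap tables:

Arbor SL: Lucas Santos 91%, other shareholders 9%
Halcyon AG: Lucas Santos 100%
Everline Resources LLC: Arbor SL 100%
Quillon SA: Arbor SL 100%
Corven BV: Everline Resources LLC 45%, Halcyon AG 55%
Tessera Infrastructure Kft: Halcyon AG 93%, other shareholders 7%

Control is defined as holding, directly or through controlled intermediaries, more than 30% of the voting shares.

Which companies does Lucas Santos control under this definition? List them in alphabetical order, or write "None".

Lucas holds 91% of Arbor, so Lucas controls Arbor.
Lucas holds 100% of Halcyon, so Lucas controls Halcyon.
Arbor holds 100% of Everline, so Lucas controls Everline.
Arbor holds 100% of Quillon, so Lucas controls Quillon.
Everline and Halcyon together hold 45% + 55% = 100% of Corven, so Lucas controls Corven.
Halcyon holds 93% of Tessera, so Lucas controls Tessera.

Arbor SL, Corven BV, Everline Resources LLC, Halcyon AG, Quillon SA, Tessera Infrastructure Kft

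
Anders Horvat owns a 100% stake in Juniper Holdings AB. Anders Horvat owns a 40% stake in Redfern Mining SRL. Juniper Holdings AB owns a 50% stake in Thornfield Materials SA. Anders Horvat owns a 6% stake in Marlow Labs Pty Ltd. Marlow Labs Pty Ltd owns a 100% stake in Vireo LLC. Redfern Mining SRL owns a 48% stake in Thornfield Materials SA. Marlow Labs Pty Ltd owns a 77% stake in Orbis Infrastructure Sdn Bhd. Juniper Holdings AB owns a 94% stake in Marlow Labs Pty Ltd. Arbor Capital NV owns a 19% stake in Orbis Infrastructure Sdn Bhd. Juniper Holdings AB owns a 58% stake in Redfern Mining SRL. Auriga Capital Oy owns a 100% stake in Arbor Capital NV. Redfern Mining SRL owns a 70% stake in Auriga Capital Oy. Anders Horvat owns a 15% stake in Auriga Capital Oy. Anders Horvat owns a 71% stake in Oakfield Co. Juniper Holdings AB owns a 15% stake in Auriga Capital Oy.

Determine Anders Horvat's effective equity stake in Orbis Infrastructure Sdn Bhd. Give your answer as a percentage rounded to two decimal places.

95.73%

Anders reaches Orbis along 6 paths.
Via Juniper → Auriga → Arbor: 100% × 15% × 100% × 19% = 2.85%.
Via Auriga → Arbor: 15% × 100% × 19% = 2.85%.
Via Redfern → Auriga → Arbor: 40% × 70% × 100% × 19% = 5.32%.
Via Juniper → Redfern → Auriga → Arbor: 100% × 58% × 70% × 100% × 19% = 7.714%.
Via Juniper → Marlow: 100% × 94% × 77% = 72.38%.
Via Marlow: 6% × 77% = 4.62%.
Total: 2.85% + 2.85% + 5.32% + 7.714% + 72.38% + 4.62% = 95.734%.
Rounded: 95.73%.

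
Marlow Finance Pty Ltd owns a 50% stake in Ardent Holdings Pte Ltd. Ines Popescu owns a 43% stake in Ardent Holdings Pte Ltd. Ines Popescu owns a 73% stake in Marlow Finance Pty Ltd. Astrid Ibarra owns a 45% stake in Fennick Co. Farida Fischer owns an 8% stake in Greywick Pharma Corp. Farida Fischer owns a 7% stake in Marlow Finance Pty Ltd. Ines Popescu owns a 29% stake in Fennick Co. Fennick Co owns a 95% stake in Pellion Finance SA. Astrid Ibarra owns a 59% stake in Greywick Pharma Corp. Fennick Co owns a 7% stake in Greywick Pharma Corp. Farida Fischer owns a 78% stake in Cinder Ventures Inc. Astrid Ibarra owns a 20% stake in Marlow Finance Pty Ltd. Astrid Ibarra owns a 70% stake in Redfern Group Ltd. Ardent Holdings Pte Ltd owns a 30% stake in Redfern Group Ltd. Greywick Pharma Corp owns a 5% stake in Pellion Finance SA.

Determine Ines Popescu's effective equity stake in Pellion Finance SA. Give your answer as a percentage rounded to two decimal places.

27.65%

Ines reaches Pellion along 2 paths.
Via Fennick: 29% × 95% = 27.55%.
Via Fennick → Greywick: 29% × 7% × 5% = 0.1015%.
Total: 27.55% + 0.1015% = 27.6515%.
Rounded: 27.65%.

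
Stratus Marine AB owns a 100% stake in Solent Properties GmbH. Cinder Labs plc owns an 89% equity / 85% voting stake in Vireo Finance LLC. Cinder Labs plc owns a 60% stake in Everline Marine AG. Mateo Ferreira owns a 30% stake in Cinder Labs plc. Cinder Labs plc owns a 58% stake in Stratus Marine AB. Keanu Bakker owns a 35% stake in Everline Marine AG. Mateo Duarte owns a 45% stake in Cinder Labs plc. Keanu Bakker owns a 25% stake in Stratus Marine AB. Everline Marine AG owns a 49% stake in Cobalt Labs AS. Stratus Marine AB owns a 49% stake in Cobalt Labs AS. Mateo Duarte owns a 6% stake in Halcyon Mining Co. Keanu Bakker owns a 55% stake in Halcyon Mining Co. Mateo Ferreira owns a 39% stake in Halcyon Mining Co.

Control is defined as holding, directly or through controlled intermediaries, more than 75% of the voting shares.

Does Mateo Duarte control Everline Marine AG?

Mateo Duarte's largest direct stake is 45% in Cinder, which does not meet the threshold, so Mateo Duarte controls no company.
Neither Mateo Duarte nor any entity Mateo Duarte controls holds any voting interest in Everline.
So Mateo Duarte does not control Everline.

No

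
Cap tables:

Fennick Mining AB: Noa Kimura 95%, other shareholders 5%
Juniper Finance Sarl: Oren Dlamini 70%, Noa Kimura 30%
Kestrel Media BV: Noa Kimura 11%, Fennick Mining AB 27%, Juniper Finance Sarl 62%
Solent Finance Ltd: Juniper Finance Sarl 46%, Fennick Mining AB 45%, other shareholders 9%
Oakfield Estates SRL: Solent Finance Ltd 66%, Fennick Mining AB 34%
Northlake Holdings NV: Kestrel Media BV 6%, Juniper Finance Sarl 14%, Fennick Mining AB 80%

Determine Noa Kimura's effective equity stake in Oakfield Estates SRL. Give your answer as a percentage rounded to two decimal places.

69.62%

Noa reaches Oakfield along 3 paths.
Via Juniper → Solent: 30% × 46% × 66% = 9.108%.
Via Fennick → Solent: 95% × 45% × 66% = 28.215%.
Via Fennick: 95% × 34% = 32.3%.
Total: 9.108% + 28.215% + 32.3% = 69.623%.
Rounded: 69.62%.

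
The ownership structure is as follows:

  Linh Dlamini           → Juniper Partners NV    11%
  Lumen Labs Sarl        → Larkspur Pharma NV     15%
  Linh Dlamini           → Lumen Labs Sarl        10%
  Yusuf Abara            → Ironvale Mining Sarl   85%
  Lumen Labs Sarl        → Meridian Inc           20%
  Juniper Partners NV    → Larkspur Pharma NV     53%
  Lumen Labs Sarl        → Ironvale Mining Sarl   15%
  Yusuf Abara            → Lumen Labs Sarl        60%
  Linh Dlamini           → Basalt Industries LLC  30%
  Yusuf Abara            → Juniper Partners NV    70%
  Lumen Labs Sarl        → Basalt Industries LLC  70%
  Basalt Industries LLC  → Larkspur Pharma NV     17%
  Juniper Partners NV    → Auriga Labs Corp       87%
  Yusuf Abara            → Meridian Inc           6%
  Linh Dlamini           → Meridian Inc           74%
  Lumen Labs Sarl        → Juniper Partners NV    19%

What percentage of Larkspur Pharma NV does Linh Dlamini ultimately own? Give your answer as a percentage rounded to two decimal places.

14.63%

Linh reaches Larkspur along 5 paths.
Via Basalt: 30% × 17% = 5.1%.
Via Lumen → Basalt: 10% × 70% × 17% = 1.19%.
Via Lumen: 10% × 15% = 1.5%.
Via Juniper: 11% × 53% = 5.83%.
Via Lumen → Juniper: 10% × 19% × 53% = 1.007%.
Total: 5.1% + 1.19% + 1.5% + 5.83% + 1.007% = 14.627%.
Rounded: 14.63%.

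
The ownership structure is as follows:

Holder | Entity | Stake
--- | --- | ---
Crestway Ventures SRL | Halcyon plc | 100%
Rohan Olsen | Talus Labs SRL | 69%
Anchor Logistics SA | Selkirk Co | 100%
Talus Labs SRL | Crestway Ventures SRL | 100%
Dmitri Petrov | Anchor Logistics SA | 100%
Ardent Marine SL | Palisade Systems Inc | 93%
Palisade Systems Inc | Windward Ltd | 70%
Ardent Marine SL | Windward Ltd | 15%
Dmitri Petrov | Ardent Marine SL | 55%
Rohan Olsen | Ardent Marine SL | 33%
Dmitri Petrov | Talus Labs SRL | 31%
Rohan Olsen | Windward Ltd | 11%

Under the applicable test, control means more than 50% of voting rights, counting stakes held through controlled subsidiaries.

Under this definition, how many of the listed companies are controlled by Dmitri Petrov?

5

Dmitri holds 55% of Ardent, so Dmitri controls Ardent.
Ardent holds 93% of Palisade, so Dmitri controls Palisade.
Dmitri holds 100% of Anchor, so Dmitri controls Anchor.
Anchor holds 100% of Selkirk, so Dmitri controls Selkirk.
Ardent and Palisade together hold 15% + 70% = 85% of Windward, so Dmitri controls Windward.
No other company's threshold is met.
Dmitri controls 5 companies.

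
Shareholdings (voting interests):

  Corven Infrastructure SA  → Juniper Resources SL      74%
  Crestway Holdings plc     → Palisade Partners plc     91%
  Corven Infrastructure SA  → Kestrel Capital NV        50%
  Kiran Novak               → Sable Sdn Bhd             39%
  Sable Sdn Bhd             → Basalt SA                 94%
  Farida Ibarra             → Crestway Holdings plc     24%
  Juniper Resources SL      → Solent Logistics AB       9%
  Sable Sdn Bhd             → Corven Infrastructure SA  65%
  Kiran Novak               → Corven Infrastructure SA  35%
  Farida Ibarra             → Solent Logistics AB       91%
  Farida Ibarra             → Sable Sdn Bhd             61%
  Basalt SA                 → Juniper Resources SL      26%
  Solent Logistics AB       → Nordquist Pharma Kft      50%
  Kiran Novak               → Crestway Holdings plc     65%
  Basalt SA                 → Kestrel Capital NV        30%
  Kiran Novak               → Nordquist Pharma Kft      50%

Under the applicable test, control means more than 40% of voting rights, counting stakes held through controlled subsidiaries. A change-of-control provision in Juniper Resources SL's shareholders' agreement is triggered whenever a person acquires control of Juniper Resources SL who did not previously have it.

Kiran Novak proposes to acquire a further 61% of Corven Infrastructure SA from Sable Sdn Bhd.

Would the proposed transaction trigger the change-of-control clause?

The purchase adds only to Kiran's holdings (Sable's stake shrinks), so Kiran is the only person who could newly come to control Juniper.
Kiran holds 65% of Crestway, so Kiran controls Crestway.
Crestway holds 91% of Palisade, so Kiran controls Palisade.
Kiran holds 50% of Nordquist, so Kiran controls Nordquist.
Neither Kiran nor any entity Kiran controls holds any voting interest in Juniper.
So before the transaction, Kiran does not control Juniper.
After the purchase, Kiran's direct stake in Corven rises to 35% + 61% = 96%, and Sable's stake falls to 4%.
Kiran holds 96% of Corven, so Kiran controls Corven.
Corven holds 74% of Juniper, so Kiran controls Juniper.
Kiran did not control Juniper before and does after, so the clause is triggered.

Yes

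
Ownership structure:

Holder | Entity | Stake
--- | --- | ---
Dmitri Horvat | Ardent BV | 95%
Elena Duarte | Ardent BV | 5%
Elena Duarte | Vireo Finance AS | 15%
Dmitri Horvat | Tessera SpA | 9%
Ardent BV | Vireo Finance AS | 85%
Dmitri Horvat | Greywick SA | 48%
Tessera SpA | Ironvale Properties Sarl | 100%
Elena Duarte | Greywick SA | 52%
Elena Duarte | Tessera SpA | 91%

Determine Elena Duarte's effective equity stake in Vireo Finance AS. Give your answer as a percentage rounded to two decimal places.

Elena reaches Vireo along 2 paths.
Via Ardent: 5% × 85% = 4.25%.
Direct stake: 15% = 15%.
Total: 4.25% + 15% = 19.25%.

19.25%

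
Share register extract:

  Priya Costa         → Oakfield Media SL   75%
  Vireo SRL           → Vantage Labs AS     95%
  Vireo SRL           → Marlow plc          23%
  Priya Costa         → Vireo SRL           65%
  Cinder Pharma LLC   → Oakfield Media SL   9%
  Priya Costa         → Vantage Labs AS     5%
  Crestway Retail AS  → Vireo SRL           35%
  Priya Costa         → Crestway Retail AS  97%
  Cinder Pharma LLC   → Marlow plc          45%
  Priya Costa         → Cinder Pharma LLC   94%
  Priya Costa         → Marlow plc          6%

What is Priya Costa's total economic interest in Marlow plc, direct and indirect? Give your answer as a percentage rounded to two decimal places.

Priya reaches Marlow along 4 paths.
Direct stake: 6% = 6%.
Via Cinder: 94% × 45% = 42.3%.
Via Vireo: 65% × 23% = 14.95%.
Via Crestway → Vireo: 97% × 35% × 23% = 7.8085%.
Total: 6% + 42.3% + 14.95% + 7.8085% = 71.0585%.
Rounded: 71.06%.

71.06%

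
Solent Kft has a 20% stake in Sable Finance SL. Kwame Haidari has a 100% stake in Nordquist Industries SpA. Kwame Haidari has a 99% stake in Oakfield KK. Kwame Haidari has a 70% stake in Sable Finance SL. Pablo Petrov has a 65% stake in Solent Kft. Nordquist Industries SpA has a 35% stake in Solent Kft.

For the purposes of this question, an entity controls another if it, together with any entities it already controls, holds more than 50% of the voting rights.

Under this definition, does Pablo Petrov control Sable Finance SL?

No

Pablo holds 65% of Solent, so Pablo controls Solent.
In Sable, Pablo's side holds only 20%, not > 50%.
So Pablo does not control Sable.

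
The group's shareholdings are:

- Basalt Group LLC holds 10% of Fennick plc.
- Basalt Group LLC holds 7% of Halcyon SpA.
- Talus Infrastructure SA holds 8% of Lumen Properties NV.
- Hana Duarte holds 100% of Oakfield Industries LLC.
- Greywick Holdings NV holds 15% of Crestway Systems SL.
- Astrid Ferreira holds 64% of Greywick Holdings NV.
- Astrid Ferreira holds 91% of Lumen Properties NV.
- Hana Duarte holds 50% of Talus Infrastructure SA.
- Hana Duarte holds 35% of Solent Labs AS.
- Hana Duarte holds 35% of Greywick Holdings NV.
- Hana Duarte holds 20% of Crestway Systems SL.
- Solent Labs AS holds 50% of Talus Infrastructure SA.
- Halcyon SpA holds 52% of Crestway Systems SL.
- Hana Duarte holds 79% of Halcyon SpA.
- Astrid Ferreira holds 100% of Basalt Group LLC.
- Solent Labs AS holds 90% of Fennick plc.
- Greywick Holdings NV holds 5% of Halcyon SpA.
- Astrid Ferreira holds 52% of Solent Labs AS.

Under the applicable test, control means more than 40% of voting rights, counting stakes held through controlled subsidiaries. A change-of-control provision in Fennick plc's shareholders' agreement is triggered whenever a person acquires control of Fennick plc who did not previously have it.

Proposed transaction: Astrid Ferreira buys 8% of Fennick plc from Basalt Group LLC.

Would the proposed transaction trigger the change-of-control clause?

No

The purchase adds only to Astrid's holdings (Basalt's stake shrinks), so Astrid is the only person who could newly come to control Fennick.
Astrid holds 100% of Basalt, so Astrid controls Basalt.
Astrid holds 52% of Solent, so Astrid controls Solent.
Solent and Basalt together hold 90% + 10% = 100% of Fennick, so Astrid controls Fennick.
So Astrid already controls Fennick before the transaction.
After the purchase, Astrid holds 8% of Fennick directly, and Basalt's stake falls to 2%.
Astrid controlled Fennick already, so this is not a new person acquiring control; every other person's position is unchanged or reduced.
No new person acquires control, so the clause is not triggered.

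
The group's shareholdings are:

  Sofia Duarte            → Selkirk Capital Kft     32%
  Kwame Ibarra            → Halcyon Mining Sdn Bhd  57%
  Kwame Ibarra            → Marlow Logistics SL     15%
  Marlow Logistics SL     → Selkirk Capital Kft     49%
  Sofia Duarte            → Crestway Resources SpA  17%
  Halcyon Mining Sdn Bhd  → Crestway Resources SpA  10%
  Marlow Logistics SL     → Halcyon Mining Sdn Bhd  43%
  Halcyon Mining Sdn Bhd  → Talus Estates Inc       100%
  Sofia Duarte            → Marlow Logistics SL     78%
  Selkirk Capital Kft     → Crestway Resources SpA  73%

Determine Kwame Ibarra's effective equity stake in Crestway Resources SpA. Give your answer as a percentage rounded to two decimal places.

Kwame reaches Crestway along 3 paths.
Via Marlow → Selkirk: 15% × 49% × 73% = 5.3655%.
Via Halcyon: 57% × 10% = 5.7%.
Via Marlow → Halcyon: 15% × 43% × 10% = 0.645%.
Total: 5.3655% + 5.7% + 0.645% = 11.7105%.
Rounded: 11.71%.

11.71%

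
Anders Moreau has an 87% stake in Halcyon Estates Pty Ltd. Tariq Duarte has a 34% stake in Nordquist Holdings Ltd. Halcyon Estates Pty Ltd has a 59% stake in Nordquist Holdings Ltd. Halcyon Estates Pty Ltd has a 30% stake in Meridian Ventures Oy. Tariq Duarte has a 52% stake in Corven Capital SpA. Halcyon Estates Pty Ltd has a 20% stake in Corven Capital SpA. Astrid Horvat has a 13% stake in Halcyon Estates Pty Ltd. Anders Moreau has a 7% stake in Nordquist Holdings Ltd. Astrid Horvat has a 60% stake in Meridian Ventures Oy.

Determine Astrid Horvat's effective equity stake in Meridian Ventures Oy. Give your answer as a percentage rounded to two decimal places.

63.90%

Astrid reaches Meridian along 2 paths.
Direct stake: 60% = 60%.
Via Halcyon: 13% × 30% = 3.9%.
Total: 60% + 3.9% = 63.9%.
Rounded: 63.90%.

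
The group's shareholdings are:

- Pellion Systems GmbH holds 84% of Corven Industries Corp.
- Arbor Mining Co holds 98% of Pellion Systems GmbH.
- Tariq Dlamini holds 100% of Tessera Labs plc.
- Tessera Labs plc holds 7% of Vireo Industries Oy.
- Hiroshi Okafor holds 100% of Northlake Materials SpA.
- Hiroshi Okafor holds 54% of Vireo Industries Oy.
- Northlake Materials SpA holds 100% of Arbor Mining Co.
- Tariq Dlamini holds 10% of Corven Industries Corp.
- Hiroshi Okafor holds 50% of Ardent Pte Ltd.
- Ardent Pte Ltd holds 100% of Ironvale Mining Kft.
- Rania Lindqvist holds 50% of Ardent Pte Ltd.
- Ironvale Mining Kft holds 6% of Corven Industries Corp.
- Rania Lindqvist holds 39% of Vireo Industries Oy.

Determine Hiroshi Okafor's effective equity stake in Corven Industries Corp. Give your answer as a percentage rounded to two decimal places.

Hiroshi reaches Corven along 2 paths.
Via Northlake → Arbor → Pellion: 100% × 100% × 98% × 84% = 82.32%.
Via Ardent → Ironvale: 50% × 100% × 6% = 3%.
Total: 82.32% + 3% = 85.32%.

85.32%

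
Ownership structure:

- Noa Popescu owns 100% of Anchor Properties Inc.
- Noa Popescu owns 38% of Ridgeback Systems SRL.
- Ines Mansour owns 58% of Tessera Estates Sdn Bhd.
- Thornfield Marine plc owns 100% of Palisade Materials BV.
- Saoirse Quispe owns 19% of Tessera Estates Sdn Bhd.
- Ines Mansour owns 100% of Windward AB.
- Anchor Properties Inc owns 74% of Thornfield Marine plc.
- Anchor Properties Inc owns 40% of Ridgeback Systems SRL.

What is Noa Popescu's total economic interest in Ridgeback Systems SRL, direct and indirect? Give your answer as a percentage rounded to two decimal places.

78.00%

Noa reaches Ridgeback along 2 paths.
Direct stake: 38% = 38%.
Via Anchor: 100% × 40% = 40%.
Total: 38% + 40% = 78%.
Rounded: 78.00%.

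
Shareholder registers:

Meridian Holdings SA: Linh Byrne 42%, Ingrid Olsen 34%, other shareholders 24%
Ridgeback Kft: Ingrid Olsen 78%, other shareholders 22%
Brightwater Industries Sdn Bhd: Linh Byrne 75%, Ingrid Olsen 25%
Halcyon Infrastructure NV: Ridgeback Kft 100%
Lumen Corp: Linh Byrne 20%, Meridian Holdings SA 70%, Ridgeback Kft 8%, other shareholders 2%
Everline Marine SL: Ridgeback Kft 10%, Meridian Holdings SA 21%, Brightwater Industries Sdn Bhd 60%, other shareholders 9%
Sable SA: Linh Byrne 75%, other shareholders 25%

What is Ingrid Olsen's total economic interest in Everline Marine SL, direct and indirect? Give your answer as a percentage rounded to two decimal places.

29.94%

Ingrid reaches Everline along 3 paths.
Via Ridgeback: 78% × 10% = 7.8%.
Via Meridian: 34% × 21% = 7.14%.
Via Brightwater: 25% × 60% = 15%.
Total: 7.8% + 7.14% + 15% = 29.94%.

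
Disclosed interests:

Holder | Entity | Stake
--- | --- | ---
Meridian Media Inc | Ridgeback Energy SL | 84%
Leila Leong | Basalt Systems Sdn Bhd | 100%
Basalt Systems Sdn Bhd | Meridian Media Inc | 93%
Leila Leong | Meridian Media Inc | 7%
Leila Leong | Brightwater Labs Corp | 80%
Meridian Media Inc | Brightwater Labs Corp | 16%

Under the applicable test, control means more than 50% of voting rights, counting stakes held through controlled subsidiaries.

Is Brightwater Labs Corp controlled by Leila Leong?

Leila holds 100% of Basalt, so Leila controls Basalt.
Leila and Basalt together hold 7% + 93% = 100% of Meridian, so Leila controls Meridian.
Leila and Meridian together hold 80% + 16% = 96% of Brightwater, so Leila controls Brightwater.

Yes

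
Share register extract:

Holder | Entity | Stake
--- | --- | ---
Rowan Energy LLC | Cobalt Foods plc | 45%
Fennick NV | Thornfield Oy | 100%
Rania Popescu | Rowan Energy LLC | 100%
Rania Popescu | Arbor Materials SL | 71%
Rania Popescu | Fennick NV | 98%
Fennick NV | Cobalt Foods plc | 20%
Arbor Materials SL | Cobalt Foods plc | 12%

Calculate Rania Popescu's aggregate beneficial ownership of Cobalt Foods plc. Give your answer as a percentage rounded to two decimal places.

73.12%

Rania reaches Cobalt along 3 paths.
Via Arbor: 71% × 12% = 8.52%.
Via Rowan: 100% × 45% = 45%.
Via Fennick: 98% × 20% = 19.6%.
Total: 8.52% + 45% + 19.6% = 73.12%.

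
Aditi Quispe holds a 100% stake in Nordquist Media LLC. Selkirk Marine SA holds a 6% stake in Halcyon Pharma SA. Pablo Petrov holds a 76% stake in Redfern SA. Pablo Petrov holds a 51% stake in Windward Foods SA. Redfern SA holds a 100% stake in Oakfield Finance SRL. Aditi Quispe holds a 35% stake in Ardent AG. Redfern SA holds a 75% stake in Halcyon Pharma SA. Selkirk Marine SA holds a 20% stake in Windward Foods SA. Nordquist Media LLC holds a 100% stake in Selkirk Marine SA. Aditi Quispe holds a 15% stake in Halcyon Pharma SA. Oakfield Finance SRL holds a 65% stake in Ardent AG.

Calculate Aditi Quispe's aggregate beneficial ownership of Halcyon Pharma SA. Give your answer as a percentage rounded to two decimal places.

Aditi reaches Halcyon along 2 paths.
Via Nordquist → Selkirk: 100% × 100% × 6% = 6%.
Direct stake: 15% = 15%.
Total: 6% + 15% = 21%.
Rounded: 21.00%.

21.00%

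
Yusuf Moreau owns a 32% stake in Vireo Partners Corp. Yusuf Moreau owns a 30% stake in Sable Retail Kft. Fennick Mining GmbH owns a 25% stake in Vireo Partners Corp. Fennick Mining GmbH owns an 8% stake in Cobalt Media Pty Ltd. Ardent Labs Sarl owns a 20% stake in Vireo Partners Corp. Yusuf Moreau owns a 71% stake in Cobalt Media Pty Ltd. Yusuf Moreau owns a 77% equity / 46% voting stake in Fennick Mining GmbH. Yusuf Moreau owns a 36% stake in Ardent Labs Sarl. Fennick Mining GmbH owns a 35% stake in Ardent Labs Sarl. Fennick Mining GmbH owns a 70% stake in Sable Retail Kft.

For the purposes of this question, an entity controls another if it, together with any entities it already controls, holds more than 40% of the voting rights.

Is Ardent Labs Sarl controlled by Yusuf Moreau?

Yes

Yusuf holds 46% of Fennick, so Yusuf controls Fennick.
Fennick and Yusuf together hold 35% + 36% = 71% of Ardent, so Yusuf controls Ardent.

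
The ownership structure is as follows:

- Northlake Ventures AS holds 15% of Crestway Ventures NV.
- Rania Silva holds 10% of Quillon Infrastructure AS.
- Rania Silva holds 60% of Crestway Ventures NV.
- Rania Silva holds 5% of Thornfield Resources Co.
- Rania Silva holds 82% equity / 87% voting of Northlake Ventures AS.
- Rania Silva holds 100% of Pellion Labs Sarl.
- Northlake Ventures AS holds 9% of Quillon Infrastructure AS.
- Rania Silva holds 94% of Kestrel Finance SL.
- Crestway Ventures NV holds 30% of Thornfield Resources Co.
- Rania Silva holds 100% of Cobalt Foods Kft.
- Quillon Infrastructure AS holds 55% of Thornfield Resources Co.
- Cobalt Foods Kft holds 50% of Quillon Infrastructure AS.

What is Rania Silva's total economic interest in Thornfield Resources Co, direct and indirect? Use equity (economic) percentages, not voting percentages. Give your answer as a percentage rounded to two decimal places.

Rania reaches Thornfield along 6 paths.
Via Cobalt → Quillon: 100% × 50% × 55% = 27.5%.
Via Quillon: 10% × 55% = 5.5%.
Via Northlake → Quillon: 82% × 9% × 55% = 4.059%.
Via Crestway: 60% × 30% = 18%.
Via Northlake → Crestway: 82% × 15% × 30% = 3.69%.
Direct stake: 5% = 5%.
Total: 27.5% + 5.5% + 4.059% + 18% + 3.69% + 5% = 63.749%.
Rounded: 63.75%.

63.75%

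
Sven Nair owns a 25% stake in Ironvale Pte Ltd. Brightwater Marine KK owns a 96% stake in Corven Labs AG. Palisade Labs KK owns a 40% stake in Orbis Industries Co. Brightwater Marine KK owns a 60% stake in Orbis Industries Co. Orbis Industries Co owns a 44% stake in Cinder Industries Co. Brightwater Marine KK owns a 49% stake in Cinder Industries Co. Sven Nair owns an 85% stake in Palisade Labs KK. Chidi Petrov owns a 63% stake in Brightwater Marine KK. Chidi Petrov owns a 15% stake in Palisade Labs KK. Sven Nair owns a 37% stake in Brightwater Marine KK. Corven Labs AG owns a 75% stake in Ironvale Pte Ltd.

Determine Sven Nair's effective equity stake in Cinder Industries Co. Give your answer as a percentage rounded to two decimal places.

Sven reaches Cinder along 3 paths.
Via Brightwater: 37% × 49% = 18.13%.
Via Brightwater → Orbis: 37% × 60% × 44% = 9.768%.
Via Palisade → Orbis: 85% × 40% × 44% = 14.96%.
Total: 18.13% + 9.768% + 14.96% = 42.858%.
Rounded: 42.86%.

42.86%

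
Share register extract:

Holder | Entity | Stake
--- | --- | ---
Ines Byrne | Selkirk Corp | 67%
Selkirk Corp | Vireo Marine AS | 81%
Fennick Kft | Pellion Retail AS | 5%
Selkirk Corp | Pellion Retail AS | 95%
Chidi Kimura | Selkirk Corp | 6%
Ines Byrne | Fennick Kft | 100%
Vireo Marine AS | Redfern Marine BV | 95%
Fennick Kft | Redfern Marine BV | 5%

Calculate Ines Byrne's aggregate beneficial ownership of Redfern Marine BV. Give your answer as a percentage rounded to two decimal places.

Ines reaches Redfern along 2 paths.
Via Selkirk → Vireo: 67% × 81% × 95% = 51.5565%.
Via Fennick: 100% × 5% = 5%.
Total: 51.5565% + 5% = 56.5565%.
Rounded: 56.56%.

56.56%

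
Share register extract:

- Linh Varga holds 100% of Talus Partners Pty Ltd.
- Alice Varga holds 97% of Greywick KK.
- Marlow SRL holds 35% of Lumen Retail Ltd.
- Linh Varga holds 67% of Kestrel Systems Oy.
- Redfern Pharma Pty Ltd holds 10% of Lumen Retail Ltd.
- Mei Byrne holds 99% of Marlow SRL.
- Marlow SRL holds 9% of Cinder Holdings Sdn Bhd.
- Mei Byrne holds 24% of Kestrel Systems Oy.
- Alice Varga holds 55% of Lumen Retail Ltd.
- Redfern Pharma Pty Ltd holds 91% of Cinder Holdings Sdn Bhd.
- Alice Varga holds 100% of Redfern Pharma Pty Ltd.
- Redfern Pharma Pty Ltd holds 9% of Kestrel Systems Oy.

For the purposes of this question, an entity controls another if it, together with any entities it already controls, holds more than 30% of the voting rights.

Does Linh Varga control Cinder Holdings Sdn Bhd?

Linh holds 100% of Talus, so Linh controls Talus.
Linh holds 67% of Kestrel, so Linh controls Kestrel.
Neither Linh nor any entity Linh controls holds any voting interest in Cinder.
So Linh does not control Cinder.

No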